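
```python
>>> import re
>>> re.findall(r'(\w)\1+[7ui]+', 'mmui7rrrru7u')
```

`\1` is not a pattern — it's the concrete string captured by group 1, re-applied verbatim.
Scanning left to right: at [0:5] match 'mmui7', group 1 = 'm'; at [5:12] match 'rrrru7u', group 1 = 'r'.
One capturing group, so `findall` returns just the captured substring from each match — 2 in all.

['m', 'r']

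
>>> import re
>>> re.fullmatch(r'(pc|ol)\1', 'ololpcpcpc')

None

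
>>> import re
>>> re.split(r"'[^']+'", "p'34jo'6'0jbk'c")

['p', '6', 'c']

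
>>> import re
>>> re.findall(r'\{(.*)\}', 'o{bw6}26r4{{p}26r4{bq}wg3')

One capturing group, so `findall` returns just the captured substring from the one match — 1 in all.

['bw6}26r4{{p}26r4{bq']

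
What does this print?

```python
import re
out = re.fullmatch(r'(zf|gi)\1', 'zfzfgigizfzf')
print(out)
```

None

The backreference `\1` re-matches whatever the first group consumed, character for character.
`re.fullmatch` requires the pattern to consume the entire string.
Here the pattern can't cover the whole string, so the call returns None.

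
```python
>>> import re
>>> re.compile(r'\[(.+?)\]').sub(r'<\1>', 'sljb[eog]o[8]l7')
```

A `+?`/`*?`/`{m,n}?` starts at its minimum and grows only as far as needed for what follows to match.
Matches: at [4:9] → '[eog]'; at [10:13] → '[8]'.
The replacement refers to a captured group, so each match is rewritten using its own captured text.

'sljb<eog>o<8>l7'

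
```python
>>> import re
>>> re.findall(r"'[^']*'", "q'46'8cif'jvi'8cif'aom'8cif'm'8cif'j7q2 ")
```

Matches: at [1:5] → "'46'"; at [9:14] → "'jvi'"; at [18:23] → "'aom'"; at [27:30] → "'m'".
No capturing groups, so `findall` returns the 4 full match strings.

["'46'", "'jvi'", "'aom'", "'m'"]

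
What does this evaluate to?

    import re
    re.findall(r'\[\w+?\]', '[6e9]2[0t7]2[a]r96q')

`findall` yields the raw match text (3 of them) because the pattern has no groups.

['[6e9]', '[0t7]', '[a]']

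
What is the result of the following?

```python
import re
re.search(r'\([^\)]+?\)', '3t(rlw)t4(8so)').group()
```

'(rlw)'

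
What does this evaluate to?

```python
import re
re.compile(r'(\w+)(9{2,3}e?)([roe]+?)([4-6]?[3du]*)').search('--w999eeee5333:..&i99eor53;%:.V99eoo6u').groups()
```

('w9', '99e', 'e', '')

This matches one or more of a word character (captured); then 2 to 3 of a literal '9', then optionally a literal 'e' (captured); then one or more of one of [roe] (lazy) (captured); then optionally a character in [4-6], then zero or more of one of [3du] (captured).
`search` walks the string left to right and returns the first match it finds.
The match spans [2:8] → 'w999ee'.
Captured: group 1 = 'w9', group 2 = '99e', group 3 = 'e', group 4 = ''.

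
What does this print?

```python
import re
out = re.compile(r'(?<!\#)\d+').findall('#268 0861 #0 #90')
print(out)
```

The negative lookaround is zero-width — it rules out positions where the adjacent text would match, without consuming anything.
Walking the string: at [2:4] → '68'; at [5:9] → '0861'; at [15:16] → '0'.
With no groups in the pattern, `findall` gives back each whole match — 3 here.

['68', '0861', '0']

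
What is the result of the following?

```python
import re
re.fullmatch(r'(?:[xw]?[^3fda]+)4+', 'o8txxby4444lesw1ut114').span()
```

Pattern: optionally one of [xw], then one or more of any character except [3fda] (non-capturing group); then one or more of a literal '4'.
`fullmatch` succeeds only if the pattern covers the string from start to end.
The match spans [0:21] → 'o8txxby4444lesw1ut114'.

(0, 21)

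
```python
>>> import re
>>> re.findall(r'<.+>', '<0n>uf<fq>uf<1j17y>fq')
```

['<0n>uf<fq>uf<1j17y>']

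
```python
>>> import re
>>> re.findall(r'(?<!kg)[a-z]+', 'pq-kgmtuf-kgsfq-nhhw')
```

`(?!…)`/`(?<!…)` only lets a position through if the neighbouring text does NOT match; no characters are consumed.
Scanning left to right: at [0:2] → 'pq'; at [3:9] → 'kgmtuf'; at [10:15] → 'kgsfq'; at [16:20] → 'nhhw'.
With no groups in the pattern, `findall` gives back each whole match — 4 here.

['pq', 'kgmtuf', 'kgsfq', 'nhhw']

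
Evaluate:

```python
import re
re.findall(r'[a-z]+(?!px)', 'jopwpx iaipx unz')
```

The negative lookahead/lookbehind blocks any match where the forbidden context is present.
Matches: at [0:6] → 'jopwpx'; at [7:12] → 'iaipx'; at [13:16] → 'unz'.
With no groups in the pattern, `findall` gives back each whole match — 3 here.

['jopwpx', 'iaipx', 'unz']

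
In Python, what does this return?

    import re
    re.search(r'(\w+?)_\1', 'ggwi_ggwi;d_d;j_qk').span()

The backreference `\1` re-matches whatever the first group consumed, character for character.
The match spans [0:9] → 'ggwi_ggwi'.

(0, 9)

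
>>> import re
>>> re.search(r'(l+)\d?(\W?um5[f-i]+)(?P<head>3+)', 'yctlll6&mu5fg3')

Pattern: one or more of a literal 'l' (captured); then optionally a digit; then optionally a non-word character, then the literal 'um5', then one or more of a character in [f-i] (captured); then one or more of a literal '3' (captured as 'head').
`re.search` scans for the first position where the pattern succeeds.
Here the pattern never matches, so the call returns None.

None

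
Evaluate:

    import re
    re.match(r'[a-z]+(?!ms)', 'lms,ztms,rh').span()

(0, 3)

A negative assertion filters positions out without eating any characters.
`match` is anchored at position 0; if the pattern doesn't fit there, it returns None.
The match spans [0:3] → 'lms'.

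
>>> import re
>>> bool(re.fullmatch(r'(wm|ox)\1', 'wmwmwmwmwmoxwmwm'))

For `fullmatch`, every character of the input must be accounted for by the pattern.
Here the string isn't matched end-to-end, so the call returns None, and `bool(None)` is False.

False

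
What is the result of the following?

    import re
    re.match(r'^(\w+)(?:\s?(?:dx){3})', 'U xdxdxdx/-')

This matches anchored at the start of the string; then one or more of a word character (captured); then optionally whitespace, then the literal 'dx' repeated 3 times (non-capturing group).
`re.match` only tries the pattern at the start of the string.
Here position 0 doesn't satisfy it, so the call returns None.

None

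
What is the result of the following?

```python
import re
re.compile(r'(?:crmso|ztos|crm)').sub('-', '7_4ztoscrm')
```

Matches: at [3:7] → 'ztos'; at [7:10] → 'crm'.
`sub` substitutes '-' at each match site.

'7_4--'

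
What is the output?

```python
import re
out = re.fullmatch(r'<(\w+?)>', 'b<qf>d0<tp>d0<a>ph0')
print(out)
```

None

`fullmatch` succeeds only if the pattern covers the string from start to end.
Here there's no way to consume every character, so the call returns None.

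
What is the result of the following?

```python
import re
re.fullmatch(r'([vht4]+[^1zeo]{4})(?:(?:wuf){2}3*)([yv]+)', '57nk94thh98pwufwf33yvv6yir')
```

None

The pattern matches one or more of one of [vht4], then exactly 4 of any character except [1zeo] (captured); then the literal 'wuf' repeated 2 times, then zero or more of the literal '3' (non-capturing group); then one or more of one of [yv] (captured).
`re.fullmatch` is like wrapping the pattern in `^…$` (in single-line mode).
Here the string isn't matched end-to-end, so the call returns None.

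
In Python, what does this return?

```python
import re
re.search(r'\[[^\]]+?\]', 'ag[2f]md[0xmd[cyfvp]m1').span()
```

Unlike `match`, `search` isn't anchored — it looks for the pattern anywhere in the string.
The match spans [2:6] → '[2f]'.

(2, 6)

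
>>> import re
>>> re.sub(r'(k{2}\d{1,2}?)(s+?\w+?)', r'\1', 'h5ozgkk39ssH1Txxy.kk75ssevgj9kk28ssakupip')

'h5ozgkk39H1Txxy.kk75evgj9kk28akupip'

The pattern matches exactly 2 of the literal 'k', then 1 to 2 of a digit (lazy) (captured); then one or more of a literal 's' (lazy), then one or more of a word character (lazy) (captured).
A non-greedy quantifier consumes as few characters as it can — just enough that the remainder of the pattern still matches from where it stops; whatever follows it matches normally.
Matches: at [5:11] → 'kk39ss'; at [18:24] → 'kk75ss'; at [29:35] → 'kk28ss'.
The replacement refers to a captured group, so each match is rewritten using its own captured text.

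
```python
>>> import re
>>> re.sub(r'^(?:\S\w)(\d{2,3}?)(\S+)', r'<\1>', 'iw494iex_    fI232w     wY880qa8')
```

'<49>    fI232w     wY880qa8'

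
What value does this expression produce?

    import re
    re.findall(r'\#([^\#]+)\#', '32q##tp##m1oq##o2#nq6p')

['tp', 'm1oq', 'o2']

With a single group, `findall` returns only what that group captured — 3 items.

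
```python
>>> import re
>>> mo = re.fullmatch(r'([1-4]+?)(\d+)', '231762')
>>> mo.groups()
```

The match spans [0:6] → '231762'.
Captured: group 1 = '2', group 2 = '31762'.

('2', '31762')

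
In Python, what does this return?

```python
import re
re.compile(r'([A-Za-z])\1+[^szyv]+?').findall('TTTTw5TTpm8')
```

['T', 'T']

A backreference is literal: `\1` must see the identical characters the first group matched.
Scanning left to right: at [0:5] match 'TTTTw', group 1 = 'T'; at [6:9] match 'TTp', group 1 = 'T'.
Because there's exactly one group, `findall` drops the full match and keeps group 1 from each hit.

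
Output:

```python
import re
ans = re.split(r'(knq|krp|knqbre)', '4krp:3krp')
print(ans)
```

['4', 'krp', ':3', 'krp', '']

Matches to split on: at [1:4] → 'krp'; at [6:9] → 'krp'.
Because the pattern has a capturing group, `split` also inserts each captured text between the pieces.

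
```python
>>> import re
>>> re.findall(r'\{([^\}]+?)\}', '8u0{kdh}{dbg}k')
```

`findall` collects group 1 from each match (2 total).

['kdh', 'dbg']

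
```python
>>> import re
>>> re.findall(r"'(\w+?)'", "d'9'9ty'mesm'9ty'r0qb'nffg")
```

['9', 'mesm', 'r0qb']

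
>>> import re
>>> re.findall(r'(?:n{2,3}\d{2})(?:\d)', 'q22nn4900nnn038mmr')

`findall` yields the raw match text (2 of them) because the pattern has no groups.

['nn490', 'nnn038']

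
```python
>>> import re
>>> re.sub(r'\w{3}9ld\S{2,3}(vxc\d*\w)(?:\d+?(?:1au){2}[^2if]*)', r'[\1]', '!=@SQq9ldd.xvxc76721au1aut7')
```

'!=@[vxc767]'

`\1` in the replacement pulls in group 1's text for each match.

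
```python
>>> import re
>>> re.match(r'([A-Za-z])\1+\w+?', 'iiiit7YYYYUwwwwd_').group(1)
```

The backreference `\1` re-matches whatever the first group consumed, character for character.
`re.match` won't scan ahead — the pattern has to work from the very first character.
The match spans [0:5] → 'iiiit'.
Captured: group 1 = 'i'.

'i'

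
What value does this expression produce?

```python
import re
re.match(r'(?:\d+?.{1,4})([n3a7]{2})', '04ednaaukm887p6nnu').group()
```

'04ednaa'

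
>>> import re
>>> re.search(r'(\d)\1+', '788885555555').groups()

('8',)

`\1` is not a pattern — it's the concrete string captured by group 1, re-applied verbatim.
Unlike `match`, `search` isn't anchored — it looks for the pattern anywhere in the string.
The match spans [1:5] → '8888'.
Captured: group 1 = '8'.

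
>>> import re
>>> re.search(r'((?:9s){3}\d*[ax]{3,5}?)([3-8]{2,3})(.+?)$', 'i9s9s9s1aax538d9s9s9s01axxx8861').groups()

('9s9s9s1aax', '538', 'd9s9s9s01axxx8861')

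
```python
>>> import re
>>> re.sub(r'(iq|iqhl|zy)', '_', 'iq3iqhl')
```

'_3_hl'

Branches in `(...|...)` are attempted left-to-right; the first branch that allows the whole pattern to succeed is taken.
Matches: at [0:2] → 'iq'; at [3:5] → 'iq'.
Every occurrence is swapped for '_'.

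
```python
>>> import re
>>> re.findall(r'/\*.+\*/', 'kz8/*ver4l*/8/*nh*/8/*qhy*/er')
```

['/*ver4l*/8/*nh*/8/*qhy*/']

Matches: at [3:27] → '/*ver4l*/8/*nh*/8/*qhy*/'.
No capturing groups, so `findall` returns the 1 full match string.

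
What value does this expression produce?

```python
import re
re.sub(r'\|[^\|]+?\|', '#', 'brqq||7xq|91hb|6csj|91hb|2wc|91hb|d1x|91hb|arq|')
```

'brqq|#91hb#91hb#91hb#91hb#'

`sub` substitutes '#' at each match site.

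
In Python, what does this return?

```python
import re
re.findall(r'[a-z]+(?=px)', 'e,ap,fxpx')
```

['fx']

The positive lookaround only admits positions where the adjacent text matches; those characters stay outside the span.
Matches: at [5:7] → 'fx'.
With no groups in the pattern, `findall` gives back each whole match — 1 here.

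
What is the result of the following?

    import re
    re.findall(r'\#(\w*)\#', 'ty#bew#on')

Scanning left to right: at [2:7] match '#bew#', group 1 = 'bew'.
One capturing group, so `findall` returns just the captured substring from the one match — 1 in all.

['bew']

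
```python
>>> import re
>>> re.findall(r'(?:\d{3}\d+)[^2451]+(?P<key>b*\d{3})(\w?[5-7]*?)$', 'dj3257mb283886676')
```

[('676', '')]

This matches exactly 3 of a digit, then one or more of a digit (non-capturing group); then one or more of any character except [2451]; then zero or more of a literal 'b', then exactly 3 of a digit (captured as 'key'); then optionally a word character, then zero or more of a character in [5-7] (lazy) (captured); then anchored at the end.
Walking the string: at [8:17] match '283886676', groups = ('676', '').
With 2 capturing groups, `findall` returns a 2-tuple per match.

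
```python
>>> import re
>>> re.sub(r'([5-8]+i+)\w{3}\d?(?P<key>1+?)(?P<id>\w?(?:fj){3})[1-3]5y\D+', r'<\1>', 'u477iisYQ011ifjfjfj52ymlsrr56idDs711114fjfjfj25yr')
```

'u477iisYQ011ifjfjfj52ymlsrr<56i>'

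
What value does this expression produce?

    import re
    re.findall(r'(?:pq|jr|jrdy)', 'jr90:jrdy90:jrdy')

['jr', 'jr', 'jr']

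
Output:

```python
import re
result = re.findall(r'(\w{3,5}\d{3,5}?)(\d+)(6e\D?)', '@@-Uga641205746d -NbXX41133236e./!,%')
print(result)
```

The `?` after the quantifier makes it lazy — it takes as little as possible before letting the rest of the pattern try.
Multiple groups make `findall` return tuples — one 3-tuple for the one match.

[('NbXX4113', '323', '6e.')]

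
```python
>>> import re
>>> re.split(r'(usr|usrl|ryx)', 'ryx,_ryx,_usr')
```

Matches to split on: at [0:3] → 'ryx'; at [5:8] → 'ryx'; at [10:13] → 'usr'.
The group in the pattern means `split` returns the separators' captures alongside the pieces.

['', 'ryx', ',_', 'ryx', ',_', 'usr', '']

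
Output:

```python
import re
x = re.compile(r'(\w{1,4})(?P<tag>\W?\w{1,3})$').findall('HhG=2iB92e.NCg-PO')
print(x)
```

[('NCg', '-PO')]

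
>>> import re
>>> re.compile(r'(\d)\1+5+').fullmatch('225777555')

None

`fullmatch` succeeds only if the pattern covers the string from start to end.
Here the pattern can't cover the whole string, so the call returns None.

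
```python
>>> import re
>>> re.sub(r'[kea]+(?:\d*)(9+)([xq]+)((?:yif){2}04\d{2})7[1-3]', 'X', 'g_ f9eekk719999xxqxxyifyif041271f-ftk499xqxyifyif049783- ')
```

'g_ f9Xf-ftk499xqxyifyif049783- '

This matches one or more of one of [kea]; then zero or more of a digit (non-capturing group); then one or more of a literal '9' (captured); then one or more of one of [xq] (captured); then the literal 'yif' repeated 2 times, then the literal '04', then exactly 2 of a digit (captured); then the literal '7', then a character in [1-3].
Matches: at [5:32] → 'eekk719999xxqxxyifyif041271'.
`sub` substitutes 'X' at each match site.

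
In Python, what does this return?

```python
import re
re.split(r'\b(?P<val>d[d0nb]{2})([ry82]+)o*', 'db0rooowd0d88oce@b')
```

['', 'db0', 'r', 'wd0d88oce@b']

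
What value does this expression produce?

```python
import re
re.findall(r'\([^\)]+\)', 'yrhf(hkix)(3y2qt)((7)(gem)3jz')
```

Matches: at [4:10] → '(hkix)'; at [10:17] → '(3y2qt)'; at [17:21] → '((7)'; at [21:26] → '(gem)'.
With no groups in the pattern, `findall` gives back each whole match — 4 here.

['(hkix)', '(3y2qt)', '((7)', '(gem)']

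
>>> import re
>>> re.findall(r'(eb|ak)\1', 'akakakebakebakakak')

`\1` has to match the exact text group 1 already captured.
Scanning left to right: at [0:4] match 'akak', group 1 = 'ak'; at [12:16] match 'akak', group 1 = 'ak'.
Because there's exactly one group, `findall` drops the full match and keeps group 1 from each hit.

['ak', 'ak']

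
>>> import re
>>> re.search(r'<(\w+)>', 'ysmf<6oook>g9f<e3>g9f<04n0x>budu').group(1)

`re.search` scans for the first position where the pattern succeeds.
The match spans [4:11] → '<6oook>'.
Captured: group 1 = '6oook'.

'6oook'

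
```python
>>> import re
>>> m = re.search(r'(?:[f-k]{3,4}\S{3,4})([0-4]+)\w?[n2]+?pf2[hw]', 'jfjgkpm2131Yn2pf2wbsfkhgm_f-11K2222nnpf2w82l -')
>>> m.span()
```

The match spans [0:18] → 'jfjgkpm2131Yn2pf2w'.

(0, 18)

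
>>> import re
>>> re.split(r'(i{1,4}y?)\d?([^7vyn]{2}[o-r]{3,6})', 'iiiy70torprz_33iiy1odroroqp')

This matches 1 to 4 of a literal 'i', then optionally the literal 'y' (captured); then optionally a digit; then exactly 2 of any character except [7vyn], then 3 to 6 of a character in [o-r] (captured).
The group in the pattern means `split` returns the separators' captures alongside the pieces.

['', 'iiiy', '0torpr', 'z_33', 'iiy', 'odroroqp', '']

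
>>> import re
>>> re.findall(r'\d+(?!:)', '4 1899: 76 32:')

Because the assertion is negative and zero-width, positions next to the forbidden text are skipped.
Walking the string: at [0:1] → '4'; at [2:5] → '189'; at [8:10] → '76'; at [11:12] → '3'.
With no groups in the pattern, `findall` gives back each whole match — 4 here.

['4', '189', '76', '3']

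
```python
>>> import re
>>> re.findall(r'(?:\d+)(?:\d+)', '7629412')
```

['7629412']

No capturing groups, so `findall` returns the 1 full match string.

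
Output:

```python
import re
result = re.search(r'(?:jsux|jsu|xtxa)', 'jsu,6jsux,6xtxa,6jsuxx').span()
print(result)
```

The match spans [0:3] → 'jsu'.

(0, 3)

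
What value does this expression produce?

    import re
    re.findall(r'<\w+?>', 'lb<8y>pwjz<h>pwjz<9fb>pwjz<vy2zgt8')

['<8y>', '<h>', '<9fb>']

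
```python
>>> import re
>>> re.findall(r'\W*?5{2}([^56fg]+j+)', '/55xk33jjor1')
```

['xk33jj']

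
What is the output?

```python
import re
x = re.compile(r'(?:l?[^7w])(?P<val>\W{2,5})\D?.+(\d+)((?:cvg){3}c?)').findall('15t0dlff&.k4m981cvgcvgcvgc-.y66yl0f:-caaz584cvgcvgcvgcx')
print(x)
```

[('&.', '4', 'cvgcvgcvgc')]

The pattern matches optionally the literal 'l', then any character except [7w] (non-capturing group); then 2 to 5 of a non-word character (captured as 'val'); then optionally a non-digit, then one or more of any character; then one or more of a digit (captured); then the literal 'cvg' repeated 3 times, then optionally a literal 'c' (captured).
`findall` packs the 3 group values into a tuple for every match.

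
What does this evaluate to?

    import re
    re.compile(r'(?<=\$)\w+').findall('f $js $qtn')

The `(?=…)`/`(?<=…)` assertion just peeks at neighbouring text; it doesn't advance the match position.
Scanning left to right: at [3:5] → 'js'; at [7:10] → 'qtn'.
No capturing groups, so `findall` returns the 2 full match strings.

['js', 'qtn']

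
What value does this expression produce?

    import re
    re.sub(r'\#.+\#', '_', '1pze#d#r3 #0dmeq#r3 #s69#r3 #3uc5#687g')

Each match is replaced by '_'.

'1pze_687g'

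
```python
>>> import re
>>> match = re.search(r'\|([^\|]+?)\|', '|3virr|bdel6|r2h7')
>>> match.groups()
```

`re.search` tries every starting position until one works.
The match spans [0:7] → '|3virr|'.
Captured: group 1 = '3virr'.

('3virr',)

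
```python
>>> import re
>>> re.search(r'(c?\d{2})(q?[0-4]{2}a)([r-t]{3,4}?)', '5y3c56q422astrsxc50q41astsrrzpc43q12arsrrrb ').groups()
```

('c50', 'q41a', 'sts')

Pattern: optionally the literal 'c', then exactly 2 of a digit (captured); then optionally the literal 'q', then exactly 2 of a character in [0-4], then the literal 'a' (captured); then 3 to 4 of a character in [r-t] (lazy) (captured).
The `?` after the quantifier makes it lazy — it takes as little as possible before letting the rest of the pattern try.
`re.search` scans for the first position where the pattern succeeds.
The match spans [16:26] → 'c50q41asts'.
Captured: group 1 = 'c50', group 2 = 'q41a', group 3 = 'sts'.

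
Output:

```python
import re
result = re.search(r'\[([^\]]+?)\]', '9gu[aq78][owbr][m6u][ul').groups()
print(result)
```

The match spans [3:9] → '[aq78]'.
Captured: group 1 = 'aq78'.

('aq78',)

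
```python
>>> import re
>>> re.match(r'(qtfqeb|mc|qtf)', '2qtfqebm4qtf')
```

None

`match` is anchored at position 0; if the pattern doesn't fit there, it returns None.
Here position 0 doesn't satisfy it, so the call returns None.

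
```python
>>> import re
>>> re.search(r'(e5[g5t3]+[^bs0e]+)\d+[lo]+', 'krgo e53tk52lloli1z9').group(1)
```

Pattern: the literal 'e5', then one or more of one of [g5t3], then one or more of any character except [bs0e] (captured); then one or more of a digit, then one or more of one of [lo].
`re.search` scans for the first position where the pattern succeeds.
The match spans [5:16] → 'e53tk52llol'.
Captured: group 1 = 'e53tk5'.

'e53tk5'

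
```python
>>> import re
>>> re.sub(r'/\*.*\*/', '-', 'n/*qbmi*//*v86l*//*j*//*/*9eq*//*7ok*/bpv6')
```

'n-bpv6'

Matches: at [1:38] → '/*qbmi*//*v86l*//*j*//*/*9eq*//*7ok*/'.
`sub` substitutes '-' at each match site.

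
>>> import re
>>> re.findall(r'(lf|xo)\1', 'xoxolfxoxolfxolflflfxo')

`\1` is not a pattern — it's the concrete string captured by group 1, re-applied verbatim.
One capturing group, so `findall` returns just the captured substring from each match — 3 in all.

['xo', 'xo', 'lf']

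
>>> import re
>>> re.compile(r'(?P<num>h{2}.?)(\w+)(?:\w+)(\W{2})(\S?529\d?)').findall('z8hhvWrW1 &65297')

[('hhv', 'WrW', ' &', '65297')]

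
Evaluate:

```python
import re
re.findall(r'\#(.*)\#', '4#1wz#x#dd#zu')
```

Scanning left to right: at [1:11] match '#1wz#x#dd#', group 1 = '1wz#x#dd'.
One capturing group, so `findall` returns just the captured substring from the one match — 1 in all.

['1wz#x#dd']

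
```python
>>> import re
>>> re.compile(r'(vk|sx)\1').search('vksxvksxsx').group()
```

'sxsx'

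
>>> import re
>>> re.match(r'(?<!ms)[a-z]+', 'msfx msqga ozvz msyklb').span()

`re.match` won't scan ahead — the pattern has to work from the very first character.
The match spans [0:4] → 'msfx'.

(0, 4)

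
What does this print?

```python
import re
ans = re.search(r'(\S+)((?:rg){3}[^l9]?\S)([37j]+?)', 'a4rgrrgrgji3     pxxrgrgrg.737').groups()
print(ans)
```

The pattern matches one or more of a non-whitespace character (captured); then the literal 'rg' repeated 3 times, then optionally any character except [l9], then a non-whitespace character (captured); then one or more of one of [37j] (lazy) (captured).
`re.search` tries every starting position until one works.
The match spans [17:29] → 'pxxrgrgrg.73'.
Captured: group 1 = 'pxx', group 2 = 'rgrgrg.7', group 3 = '3'.

('pxx', 'rgrgrg.7', '3')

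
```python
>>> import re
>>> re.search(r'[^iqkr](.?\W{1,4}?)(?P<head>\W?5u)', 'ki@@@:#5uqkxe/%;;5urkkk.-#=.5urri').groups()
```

('@@:', '#5u')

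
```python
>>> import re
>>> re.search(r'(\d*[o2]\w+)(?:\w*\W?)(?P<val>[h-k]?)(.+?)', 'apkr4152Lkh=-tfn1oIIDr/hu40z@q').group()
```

'4152Lkh=-'

This matches zero or more of a digit, then one of [o2], then one or more of a word character (captured); then zero or more of a word character, then optionally a non-word character (non-capturing group); then optionally a character in [h-k] (captured as 'val'); then one or more of any character (lazy) (captured).
A `+?`/`*?`/`{m,n}?` starts at its minimum and grows only as far as needed for what follows to match.
`search` walks the string left to right and returns the first match it finds.
The match spans [4:13] → '4152Lkh=-'.
Captured: group 1 = '4152Lkh', group 2 = '', group 3 = '-'.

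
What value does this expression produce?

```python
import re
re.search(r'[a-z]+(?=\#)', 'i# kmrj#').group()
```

The positive lookaround only admits positions where the adjacent text matches; those characters stay outside the span.
The match spans [0:1] → 'i'.

'i'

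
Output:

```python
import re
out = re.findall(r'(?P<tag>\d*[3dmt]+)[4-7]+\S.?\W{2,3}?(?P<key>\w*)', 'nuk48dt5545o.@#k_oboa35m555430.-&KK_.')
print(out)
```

[('48dt', 'k_oboa35m555430')]

Pattern: zero or more of a digit, then one or more of one of [3dmt] (captured as 'tag'); then one or more of a character in [4-7]; then a non-whitespace character, then optionally any character, then 2 to 3 of a non-word character (lazy); then zero or more of a word character (captured as 'key').
Walking the string: at [3:30] match '48dt5545o.@#k_oboa35m555430', groups = ('48dt', 'k_oboa35m555430').
2 groups means the one result is a tuple of 2 captured strings — 1 here.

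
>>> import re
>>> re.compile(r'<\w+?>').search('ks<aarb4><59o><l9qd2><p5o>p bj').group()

`search` walks the string left to right and returns the first match it finds.
The match spans [2:9] → '<aarb4>'.

'<aarb4>'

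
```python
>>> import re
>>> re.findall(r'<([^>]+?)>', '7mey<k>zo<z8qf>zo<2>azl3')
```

With a single group, `findall` returns only what that group captured — 3 items.

['k', 'z8qf', '2']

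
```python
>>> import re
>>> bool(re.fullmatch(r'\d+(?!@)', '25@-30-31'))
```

False

`fullmatch` succeeds only if the pattern covers the string from start to end.
Here the pattern can't cover the whole string, so the call returns None, and `bool(None)` is False.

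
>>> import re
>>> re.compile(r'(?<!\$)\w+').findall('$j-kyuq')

`(?!…)`/`(?<!…)` only lets a position through if the neighbouring text does NOT match; no characters are consumed.
Walking the string: at [3:7] → 'kyuq'.
Since nothing is captured, `findall` lists the 1 matched substring directly.

['kyuq']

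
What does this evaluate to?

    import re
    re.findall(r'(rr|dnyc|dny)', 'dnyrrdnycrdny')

Alternation tries branches left to right and keeps the first one that lets the overall match succeed at that position.
One capturing group, so `findall` returns just the captured substring from each match — 4 in all.

['dny', 'rr', 'dnyc', 'dny']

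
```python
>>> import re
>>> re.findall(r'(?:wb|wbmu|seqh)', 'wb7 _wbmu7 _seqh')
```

Alternation tries branches left to right and keeps the first one that lets the overall match succeed at that position.
No capturing groups, so `findall` returns the 3 full match strings.

['wb', 'wb', 'seqh']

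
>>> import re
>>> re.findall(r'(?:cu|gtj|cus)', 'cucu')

Matches: at [0:2] → 'cu'; at [2:4] → 'cu'.
With no groups in the pattern, `findall` gives back each whole match — 2 here.

['cu', 'cu']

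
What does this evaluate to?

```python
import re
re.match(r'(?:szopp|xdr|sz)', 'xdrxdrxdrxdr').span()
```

(0, 3)

`match` is anchored at position 0; if the pattern doesn't fit there, it returns None.
The match spans [0:3] → 'xdr'.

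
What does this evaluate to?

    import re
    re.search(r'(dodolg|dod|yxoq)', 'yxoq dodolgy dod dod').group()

The match spans [0:4] → 'yxoq'.

'yxoq'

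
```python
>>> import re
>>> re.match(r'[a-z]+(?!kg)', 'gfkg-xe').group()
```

`match` is anchored at position 0; if the pattern doesn't fit there, it returns None.
The match spans [0:4] → 'gfkg'.

'gfkg'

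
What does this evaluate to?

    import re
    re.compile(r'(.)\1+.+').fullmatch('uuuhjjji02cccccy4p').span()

For `fullmatch`, every character of the input must be accounted for by the pattern.
The match spans [0:18] → 'uuuhjjji02cccccy4p'.

(0, 18)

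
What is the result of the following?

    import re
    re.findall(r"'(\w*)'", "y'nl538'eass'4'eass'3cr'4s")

['nl538', '4', '3cr']

Walking the string: at [1:8] match "'nl538'", group 1 = 'nl538'; at [12:15] match "'4'", group 1 = '4'; at [19:24] match "'3cr'", group 1 = '3cr'.
With a single group, `findall` returns only what that group captured — 3 items.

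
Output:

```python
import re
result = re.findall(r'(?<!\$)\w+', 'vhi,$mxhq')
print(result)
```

Because the assertion is negative and zero-width, positions next to the forbidden text are skipped.
With no groups in the pattern, `findall` gives back each whole match — 2 here.

['vhi', 'xhq']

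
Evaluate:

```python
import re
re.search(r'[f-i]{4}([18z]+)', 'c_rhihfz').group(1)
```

'z'

Pattern: exactly 4 of a character in [f-i]; then one or more of one of [18z] (captured).
`re.search` scans for the first position where the pattern succeeds.
The match spans [3:8] → 'hihfz'.
Captured: group 1 = 'z'.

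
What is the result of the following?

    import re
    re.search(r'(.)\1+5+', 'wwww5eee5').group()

A backreference is literal: `\1` must see the identical characters the first group matched.
The match spans [0:5] → 'wwww5'.

'wwww5'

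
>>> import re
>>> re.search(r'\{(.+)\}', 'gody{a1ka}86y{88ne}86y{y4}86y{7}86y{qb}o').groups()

The match spans [4:39] → '{a1ka}86y{88ne}86y{y4}86y{7}86y{qb}'.
Captured: group 1 = 'a1ka}86y{88ne}86y{y4}86y{7}86y{qb'.

('a1ka}86y{88ne}86y{y4}86y{7}86y{qb',)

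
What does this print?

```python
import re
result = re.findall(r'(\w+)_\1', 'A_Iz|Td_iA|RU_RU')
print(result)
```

['RU']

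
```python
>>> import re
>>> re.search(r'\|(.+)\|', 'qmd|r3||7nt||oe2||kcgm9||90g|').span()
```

`re.search` tries every starting position until one works.
The match spans [3:29] → '|r3||7nt||oe2||kcgm9||90g|'.
Captured: group 1 = 'r3||7nt||oe2||kcgm9||90g'.

(3, 29)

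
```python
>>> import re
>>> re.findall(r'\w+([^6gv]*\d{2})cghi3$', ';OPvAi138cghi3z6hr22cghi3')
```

['22']

This matches one or more of a word character; then zero or more of any character except [6gv], then exactly 2 of a digit (captured); then the literal 'cg', then the literal 'hi3'; then anchored at the end.
`findall` collects group 1 from the one match (1 total).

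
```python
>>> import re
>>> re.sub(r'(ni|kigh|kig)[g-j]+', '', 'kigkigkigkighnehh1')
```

Each match is replaced by ''.

'kigkigkignehh1'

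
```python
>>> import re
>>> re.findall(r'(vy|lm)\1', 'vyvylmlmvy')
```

['vy', 'lm']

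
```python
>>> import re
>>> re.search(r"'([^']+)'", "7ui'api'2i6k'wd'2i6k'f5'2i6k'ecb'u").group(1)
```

The match spans [3:8] → "'api'".
Captured: group 1 = 'api'.

'api'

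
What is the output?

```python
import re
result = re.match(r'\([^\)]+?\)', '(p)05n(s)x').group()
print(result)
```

(p)

With `match`, the pattern is implicitly anchored at the beginning.
The match spans [0:3] → '(p)'.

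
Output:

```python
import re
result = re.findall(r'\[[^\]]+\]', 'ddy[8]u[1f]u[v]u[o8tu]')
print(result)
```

Walking the string: at [3:6] → '[8]'; at [7:11] → '[1f]'; at [12:15] → '[v]'; at [16:22] → '[o8tu]'.
No capturing groups, so `findall` returns the 4 full match strings.

['[8]', '[1f]', '[v]', '[o8tu]']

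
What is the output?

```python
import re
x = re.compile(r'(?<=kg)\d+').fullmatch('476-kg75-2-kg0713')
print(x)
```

None

`re.fullmatch` is like wrapping the pattern in `^…$` (in single-line mode).
Here the pattern can't cover the whole string, so the call returns None.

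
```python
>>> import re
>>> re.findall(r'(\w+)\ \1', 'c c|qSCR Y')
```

['c']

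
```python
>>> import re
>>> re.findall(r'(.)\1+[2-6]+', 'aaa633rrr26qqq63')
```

['a', 'r', 'q']

The backreference `\1` re-matches whatever the first group consumed, character for character.
Matches: at [0:6] match 'aaa633', group 1 = 'a'; at [6:11] match 'rrr26', group 1 = 'r'; at [11:16] match 'qqq63', group 1 = 'q'.
`findall` collects group 1 from each match (3 total).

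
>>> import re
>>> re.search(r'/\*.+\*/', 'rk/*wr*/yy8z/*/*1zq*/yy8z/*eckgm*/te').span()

(2, 34)

`search` walks the string left to right and returns the first match it finds.
The match spans [2:34] → '/*wr*/yy8z/*/*1zq*/yy8z/*eckgm*/'.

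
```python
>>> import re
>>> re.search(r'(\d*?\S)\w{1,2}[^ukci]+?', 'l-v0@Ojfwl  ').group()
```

'-v0@'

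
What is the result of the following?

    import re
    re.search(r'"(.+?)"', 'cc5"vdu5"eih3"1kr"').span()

(3, 9)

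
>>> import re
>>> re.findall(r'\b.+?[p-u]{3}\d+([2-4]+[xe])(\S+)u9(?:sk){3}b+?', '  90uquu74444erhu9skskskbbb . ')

[('4e', 'rh')]

The pattern matches a word boundary (`\b`, zero-width); then one or more of any character (lazy), then exactly 3 of a character in [p-u], then one or more of a digit; then one or more of a character in [2-4], then one of [xe] (captured); then one or more of a non-whitespace character (captured); then the literal 'u9', then the literal 'sk' repeated 3 times, then one or more of the literal 'b' (lazy).
Walking the string: at [2:25] match '90uquu74444erhu9skskskb', groups = ('4e', 'rh').
`findall` packs the 2 group values into a tuple for every match.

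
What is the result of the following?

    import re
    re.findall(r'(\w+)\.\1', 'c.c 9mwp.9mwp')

['c', '9mwp']

The backreference `\1` re-matches whatever the first group consumed, character for character.
Scanning left to right: at [0:3] match 'c.c', group 1 = 'c'; at [4:13] match '9mwp.9mwp', group 1 = '9mwp'.
With a single group, `findall` returns only what that group captured — 2 items.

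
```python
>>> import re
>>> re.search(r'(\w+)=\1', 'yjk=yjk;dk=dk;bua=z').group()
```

'yjk=yjk'

`\1` is not a pattern — it's the concrete string captured by group 1, re-applied verbatim.
The match spans [0:7] → 'yjk=yjk'.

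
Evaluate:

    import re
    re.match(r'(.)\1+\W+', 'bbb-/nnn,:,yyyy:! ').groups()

('b',)

The match spans [0:5] → 'bbb-/'.
Captured: group 1 = 'b'.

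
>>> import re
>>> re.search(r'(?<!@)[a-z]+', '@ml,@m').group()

`(?!…)`/`(?<!…)` only lets a position through if the neighbouring text does NOT match; no characters are consumed.
`re.search` scans for the first position where the pattern succeeds.
The match spans [2:3] → 'l'.

'l'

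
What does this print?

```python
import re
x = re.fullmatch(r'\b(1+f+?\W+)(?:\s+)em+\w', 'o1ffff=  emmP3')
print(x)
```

None

`re.fullmatch` is like wrapping the pattern in `^…$` (in single-line mode).
Here there's no way to consume every character, so the call returns None.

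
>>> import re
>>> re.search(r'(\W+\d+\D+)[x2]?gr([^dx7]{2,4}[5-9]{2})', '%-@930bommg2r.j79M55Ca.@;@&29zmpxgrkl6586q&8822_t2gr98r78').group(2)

'kl6586'

The pattern matches one or more of a non-word character, then one or more of a digit, then one or more of a non-digit (captured); then optionally one of [x2], then the literal 'gr'; then 2 to 4 of any character except [dx7], then exactly 2 of a character in [5-9] (captured).
`re.search` tries every starting position until one works.
The match spans [22:41] → '.@;@&29zmpxgrkl6586'.
Captured: group 1 = '.@;@&29zmpx', group 2 = 'kl6586'.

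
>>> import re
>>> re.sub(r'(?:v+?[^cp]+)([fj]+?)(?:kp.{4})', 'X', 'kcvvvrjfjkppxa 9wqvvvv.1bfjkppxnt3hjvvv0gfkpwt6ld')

The pattern matches one or more of the literal 'v' (lazy), then one or more of any character except [cp] (non-capturing group); then one or more of one of [fj] (lazy) (captured); then the literal 'kp', then exactly 4 of any character (non-capturing group).
Matches: at [2:15] → 'vvvrjfjkppxa '; at [18:33] → 'vvvv.1bfjkppxnt'; at [36:48] → 'vvv0gfkpwt6l'.
`sub` substitutes 'X' at each match site.

'kcX9wqX3hjXd'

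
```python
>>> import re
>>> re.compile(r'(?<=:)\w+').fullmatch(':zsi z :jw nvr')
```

None

`re.fullmatch` requires the pattern to consume the entire string.
Here there's no way to consume every character, so the call returns None.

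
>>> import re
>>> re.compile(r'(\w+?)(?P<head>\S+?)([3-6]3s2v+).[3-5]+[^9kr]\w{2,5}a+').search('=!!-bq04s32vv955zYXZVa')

Pattern: one or more of a word character (lazy) (captured); then one or more of a non-whitespace character (lazy) (captured as 'head'); then a character in [3-6], then the literal '3s2', then one or more of the literal 'v' (captured); then any character, then one or more of a character in [3-5]; then any character except [9kr], then 2 to 5 of a word character, then one or more of a literal 'a'.
`re.search` tries every starting position until one works.
Here no position works, so the call returns None.

None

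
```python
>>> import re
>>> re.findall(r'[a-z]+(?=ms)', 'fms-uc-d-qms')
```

Lookahead/lookbehind check context without consuming it, so the matched span excludes the asserted characters.
Matches: at [0:1] → 'f'; at [9:10] → 'q'.
No capturing groups, so `findall` returns the 2 full match strings.

['f', 'q']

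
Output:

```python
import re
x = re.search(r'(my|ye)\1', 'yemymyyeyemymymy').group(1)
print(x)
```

my

`\1` has to match the exact text group 1 already captured.
`re.search` tries every starting position until one works.
The match spans [2:6] → 'mymy'.
Captured: group 1 = 'my'.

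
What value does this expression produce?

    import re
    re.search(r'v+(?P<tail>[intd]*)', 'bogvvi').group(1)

'i'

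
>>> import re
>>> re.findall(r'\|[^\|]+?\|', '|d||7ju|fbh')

Matches: at [0:3] → '|d|'; at [3:8] → '|7ju|'.
With no groups in the pattern, `findall` gives back each whole match — 2 here.

['|d|', '|7ju|']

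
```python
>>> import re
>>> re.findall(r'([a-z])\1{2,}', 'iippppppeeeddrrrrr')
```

`\1` is not a pattern — it's the concrete string captured by group 1, re-applied verbatim.
Matches: at [2:8] match 'pppppp', group 1 = 'p'; at [8:11] match 'eee', group 1 = 'e'; at [13:18] match 'rrrrr', group 1 = 'r'.
Because there's exactly one group, `findall` drops the full match and keeps group 1 from each hit.

['p', 'e', 'r']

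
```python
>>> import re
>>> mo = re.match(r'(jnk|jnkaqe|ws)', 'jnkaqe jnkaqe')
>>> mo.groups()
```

('jnk',)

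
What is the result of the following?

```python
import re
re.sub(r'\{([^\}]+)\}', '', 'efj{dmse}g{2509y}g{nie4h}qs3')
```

'efjggqs3'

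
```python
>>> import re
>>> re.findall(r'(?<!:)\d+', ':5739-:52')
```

['739', '2']

`(?!…)`/`(?<!…)` only lets a position through if the neighbouring text does NOT match; no characters are consumed.
Scanning left to right: at [2:5] → '739'; at [8:9] → '2'.
With no groups in the pattern, `findall` gives back each whole match — 2 here.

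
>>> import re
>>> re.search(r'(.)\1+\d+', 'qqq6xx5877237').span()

(0, 4)

`\1` is not a pattern — it's the concrete string captured by group 1, re-applied verbatim.
`re.search` scans for the first position where the pattern succeeds.
The match spans [0:4] → 'qqq6'.
Captured: group 1 = 'q'.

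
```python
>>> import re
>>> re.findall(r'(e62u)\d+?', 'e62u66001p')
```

['e62u']

This matches the literal 'e6', then the literal '2u' (captured); then one or more of a digit (lazy).
Matches: at [0:5] match 'e62u6', group 1 = 'e62u'.
One capturing group, so `findall` returns just the captured substring from the one match — 1 in all.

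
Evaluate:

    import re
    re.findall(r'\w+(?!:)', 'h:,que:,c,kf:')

['qu', 'c', 'k']

The negative lookahead/lookbehind blocks any match where the forbidden context is present.
Scanning left to right: at [3:5] → 'qu'; at [8:9] → 'c'; at [10:11] → 'k'.
`findall` yields the raw match text (3 of them) because the pattern has no groups.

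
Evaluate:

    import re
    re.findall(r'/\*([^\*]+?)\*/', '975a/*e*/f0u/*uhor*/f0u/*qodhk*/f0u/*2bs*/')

['e', 'uhor', 'qodhk', '2bs']

Matches: at [4:9] match '/*e*/', group 1 = 'e'; at [12:20] match '/*uhor*/', group 1 = 'uhor'; at [23:32] match '/*qodhk*/', group 1 = 'qodhk'; at [35:42] match '/*2bs*/', group 1 = '2bs'.
`findall` collects group 1 from each match (4 total).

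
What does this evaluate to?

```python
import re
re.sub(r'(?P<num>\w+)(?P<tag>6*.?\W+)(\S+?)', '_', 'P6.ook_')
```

A non-greedy quantifier consumes as few characters as it can — just enough that the remainder of the pattern still matches from where it stops; whatever follows it matches normally.
Every occurrence is swapped for '_'.

'_ok_'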